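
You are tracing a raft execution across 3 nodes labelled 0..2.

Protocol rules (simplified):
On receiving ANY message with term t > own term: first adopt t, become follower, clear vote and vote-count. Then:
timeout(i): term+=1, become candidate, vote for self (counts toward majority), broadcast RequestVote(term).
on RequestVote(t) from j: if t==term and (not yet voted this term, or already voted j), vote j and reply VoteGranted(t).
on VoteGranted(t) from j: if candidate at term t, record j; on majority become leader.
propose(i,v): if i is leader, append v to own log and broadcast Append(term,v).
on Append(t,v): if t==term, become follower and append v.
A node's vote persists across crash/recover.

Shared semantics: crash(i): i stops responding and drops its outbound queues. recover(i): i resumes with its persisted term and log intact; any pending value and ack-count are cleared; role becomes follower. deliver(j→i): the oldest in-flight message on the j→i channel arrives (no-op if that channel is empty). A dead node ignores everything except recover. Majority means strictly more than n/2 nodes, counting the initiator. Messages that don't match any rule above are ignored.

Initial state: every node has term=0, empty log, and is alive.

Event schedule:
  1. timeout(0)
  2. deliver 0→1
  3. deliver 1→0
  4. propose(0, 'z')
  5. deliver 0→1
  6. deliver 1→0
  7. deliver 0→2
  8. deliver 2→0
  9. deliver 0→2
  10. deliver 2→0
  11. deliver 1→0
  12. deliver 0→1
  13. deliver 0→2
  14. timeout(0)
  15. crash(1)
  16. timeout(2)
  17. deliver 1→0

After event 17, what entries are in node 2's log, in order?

z

after 1 — timeout(0): n0:cand/t1/[-]
after 2 — deliver 0→1: n1:foll/t1/[-]
after 3 — deliver 1→0: n0:lead/t1/[-]
after 4 — propose(0,'z'): n0:lead/t1/[z]
after 5 — deliver 0→1: n1:foll/t1/[z]
after 6 — deliver 1→0: ·
after 7 — deliver 0→2: n2:foll/t1/[-]
after 8 — deliver 2→0: ·
after 9 — deliver 0→2: n2:foll/t1/[z]
after 10 — deliver 2→0: ·
after 11 — deliver 1→0: ·
after 12 — deliver 0→1: ·
after 13 — deliver 0→2: ·
after 14 — timeout(0): n0:cand/t2/[z]
after 15 — crash(1): n1:✗foll/t1/[z]
after 16 — timeout(2): n2:cand/t2/[z]
after 17 — deliver 1→0: ·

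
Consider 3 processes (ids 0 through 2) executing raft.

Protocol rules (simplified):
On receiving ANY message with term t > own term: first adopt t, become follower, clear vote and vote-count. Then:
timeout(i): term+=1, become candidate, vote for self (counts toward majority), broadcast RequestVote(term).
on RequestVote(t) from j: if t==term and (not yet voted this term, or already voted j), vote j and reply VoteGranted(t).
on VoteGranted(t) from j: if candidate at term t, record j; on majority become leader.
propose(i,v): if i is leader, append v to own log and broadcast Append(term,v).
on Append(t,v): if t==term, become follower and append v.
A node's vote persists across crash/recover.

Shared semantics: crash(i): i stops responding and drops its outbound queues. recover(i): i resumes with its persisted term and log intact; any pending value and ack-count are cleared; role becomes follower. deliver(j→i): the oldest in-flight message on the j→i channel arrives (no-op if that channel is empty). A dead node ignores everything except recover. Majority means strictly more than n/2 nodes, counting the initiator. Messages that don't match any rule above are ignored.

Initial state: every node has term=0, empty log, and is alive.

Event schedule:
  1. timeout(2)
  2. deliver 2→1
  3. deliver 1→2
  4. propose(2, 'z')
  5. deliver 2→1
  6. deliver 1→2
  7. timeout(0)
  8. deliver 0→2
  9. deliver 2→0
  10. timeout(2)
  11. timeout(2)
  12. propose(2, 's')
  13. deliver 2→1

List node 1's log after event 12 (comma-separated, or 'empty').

z

e1 timeout(2): 2[cand,t=1,-]
e2 deliver 2→1: 1[foll,t=1,-]
e3 deliver 1→2: 2[lead,t=1,-]
e4 propose(2,'z'): 2[lead,t=1,z]
e5 deliver 2→1: 1[foll,t=1,z]
e6 deliver 1→2: ·
e7 timeout(0): 0[cand,t=1,-]
e8 deliver 0→2: ·
e9 deliver 2→0: ·
e10 timeout(2): 2[cand,t=2,z]
e11 timeout(2): 2[cand,t=3,z]
e12 propose(2,'s'): ·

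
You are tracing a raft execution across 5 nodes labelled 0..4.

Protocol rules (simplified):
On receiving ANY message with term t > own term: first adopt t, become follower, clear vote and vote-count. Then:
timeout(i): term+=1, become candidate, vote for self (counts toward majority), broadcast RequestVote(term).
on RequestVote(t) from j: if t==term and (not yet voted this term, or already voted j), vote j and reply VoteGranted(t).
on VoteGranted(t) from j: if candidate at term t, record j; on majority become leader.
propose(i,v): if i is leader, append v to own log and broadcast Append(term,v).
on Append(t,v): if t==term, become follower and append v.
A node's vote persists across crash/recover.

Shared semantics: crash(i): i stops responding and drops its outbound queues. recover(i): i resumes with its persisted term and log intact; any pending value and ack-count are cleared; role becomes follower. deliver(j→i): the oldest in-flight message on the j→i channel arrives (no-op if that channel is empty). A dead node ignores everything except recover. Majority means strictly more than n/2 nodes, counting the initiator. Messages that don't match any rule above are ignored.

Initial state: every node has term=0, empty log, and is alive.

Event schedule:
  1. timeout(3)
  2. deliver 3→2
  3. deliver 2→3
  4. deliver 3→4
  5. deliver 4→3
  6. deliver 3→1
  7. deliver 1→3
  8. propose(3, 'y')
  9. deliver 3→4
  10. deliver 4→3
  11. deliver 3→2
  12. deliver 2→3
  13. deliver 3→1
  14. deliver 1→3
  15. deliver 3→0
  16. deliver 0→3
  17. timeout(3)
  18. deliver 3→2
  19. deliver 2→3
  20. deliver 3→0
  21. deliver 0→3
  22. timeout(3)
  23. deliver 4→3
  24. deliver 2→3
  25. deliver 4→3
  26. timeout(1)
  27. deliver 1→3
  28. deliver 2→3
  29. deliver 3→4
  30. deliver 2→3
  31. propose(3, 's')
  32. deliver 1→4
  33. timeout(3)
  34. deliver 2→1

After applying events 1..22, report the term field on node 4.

1

[1] timeout(3) → N3(cand t1 [-])
[2] deliver 3→2 → N2(foll t1 [-])
[3] deliver 2→3 → ∅
[4] deliver 3→4 → N4(foll t1 [-])
[5] deliver 4→3 → N3(lead t1 [-])
[6] deliver 3→1 → N1(foll t1 [-])
[7] deliver 1→3 → ∅
[8] propose(3,'y') → N3(lead t1 [y])
[9] deliver 3→4 → N4(foll t1 [y])
[10] deliver 4→3 → ∅
[11] deliver 3→2 → N2(foll t1 [y])
[12] deliver 2→3 → ∅
[13] deliver 3→1 → N1(foll t1 [y])
[14] deliver 1→3 → ∅
[15] deliver 3→0 → N0(foll t1 [-])
[16] deliver 0→3 → ∅
[17] timeout(3) → N3(cand t2 [y])
[18] deliver 3→2 → N2(foll t2 [y])
[19] deliver 2→3 → ∅
[20] deliver 3→0 → N0(foll t1 [y])
[21] deliver 0→3 → ∅
[22] timeout(3) → N3(cand t3 [y])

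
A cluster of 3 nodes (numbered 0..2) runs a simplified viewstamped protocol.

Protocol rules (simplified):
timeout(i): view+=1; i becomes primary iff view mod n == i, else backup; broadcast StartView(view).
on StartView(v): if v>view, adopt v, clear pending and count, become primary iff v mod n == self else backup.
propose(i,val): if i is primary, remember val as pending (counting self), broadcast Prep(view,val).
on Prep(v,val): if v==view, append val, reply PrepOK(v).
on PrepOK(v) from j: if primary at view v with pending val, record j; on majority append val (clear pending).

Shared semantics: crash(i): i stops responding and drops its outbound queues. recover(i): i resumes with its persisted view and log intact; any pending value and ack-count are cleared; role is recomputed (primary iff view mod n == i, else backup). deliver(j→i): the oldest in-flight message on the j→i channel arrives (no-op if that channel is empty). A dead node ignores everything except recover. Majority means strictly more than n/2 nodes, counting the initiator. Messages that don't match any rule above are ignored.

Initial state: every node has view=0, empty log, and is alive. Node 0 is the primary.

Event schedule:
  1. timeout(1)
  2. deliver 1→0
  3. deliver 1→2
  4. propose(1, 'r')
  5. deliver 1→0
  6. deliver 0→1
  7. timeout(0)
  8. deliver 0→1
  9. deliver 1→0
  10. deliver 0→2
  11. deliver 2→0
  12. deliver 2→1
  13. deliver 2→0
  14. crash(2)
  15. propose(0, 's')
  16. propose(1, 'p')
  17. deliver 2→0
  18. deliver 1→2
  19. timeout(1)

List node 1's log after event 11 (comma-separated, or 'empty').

1. timeout(1):  <1:prim v1 ->
2. deliver 1→0:  <0:back v1 ->
3. deliver 1→2:  <2:back v1 ->
4. propose(1,'r'):  nop
5. deliver 1→0:  <0:back v1 r>
6. deliver 0→1:  <1:prim v1 r>
7. timeout(0):  <0:back v2 r>
8. deliver 0→1:  <1:back v2 r>
9. deliver 1→0:  nop
10. deliver 0→2:  <2:prim v2 ->
11. deliver 2→0:  nop

r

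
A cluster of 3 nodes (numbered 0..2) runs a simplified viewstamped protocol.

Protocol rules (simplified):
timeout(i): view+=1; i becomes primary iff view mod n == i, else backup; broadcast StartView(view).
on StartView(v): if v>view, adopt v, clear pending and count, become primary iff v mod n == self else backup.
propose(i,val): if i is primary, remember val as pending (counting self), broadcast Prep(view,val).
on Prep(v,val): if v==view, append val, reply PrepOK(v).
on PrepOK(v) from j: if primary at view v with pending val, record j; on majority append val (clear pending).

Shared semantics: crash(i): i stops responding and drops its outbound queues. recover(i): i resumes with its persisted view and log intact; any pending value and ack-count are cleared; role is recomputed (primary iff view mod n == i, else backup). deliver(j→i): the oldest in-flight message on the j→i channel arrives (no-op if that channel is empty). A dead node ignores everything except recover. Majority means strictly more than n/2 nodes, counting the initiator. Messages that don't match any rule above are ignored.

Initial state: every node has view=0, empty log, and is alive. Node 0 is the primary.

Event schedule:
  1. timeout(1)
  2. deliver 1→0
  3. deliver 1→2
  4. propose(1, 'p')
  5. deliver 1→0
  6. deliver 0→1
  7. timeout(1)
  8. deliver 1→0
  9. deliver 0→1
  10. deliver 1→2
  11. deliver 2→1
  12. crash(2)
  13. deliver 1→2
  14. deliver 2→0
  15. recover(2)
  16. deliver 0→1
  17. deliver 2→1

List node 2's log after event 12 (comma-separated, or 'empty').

step 1 timeout(1): 1={prim,v=1,log=-}
step 2 deliver 1→0: 0={back,v=1,log=-}
step 3 deliver 1→2: 2={back,v=1,log=-}
step 4 propose(1,'p'): —
step 5 deliver 1→0: 0={back,v=1,log=p}
step 6 deliver 0→1: 1={prim,v=1,log=p}
step 7 timeout(1): 1={back,v=2,log=p}
step 8 deliver 1→0: 0={back,v=2,log=p}
step 9 deliver 0→1: —
step 10 deliver 1→2: 2={back,v=1,log=p}
step 11 deliver 2→1: —
step 12 crash(2): 2={✗back,v=1,log=p}

p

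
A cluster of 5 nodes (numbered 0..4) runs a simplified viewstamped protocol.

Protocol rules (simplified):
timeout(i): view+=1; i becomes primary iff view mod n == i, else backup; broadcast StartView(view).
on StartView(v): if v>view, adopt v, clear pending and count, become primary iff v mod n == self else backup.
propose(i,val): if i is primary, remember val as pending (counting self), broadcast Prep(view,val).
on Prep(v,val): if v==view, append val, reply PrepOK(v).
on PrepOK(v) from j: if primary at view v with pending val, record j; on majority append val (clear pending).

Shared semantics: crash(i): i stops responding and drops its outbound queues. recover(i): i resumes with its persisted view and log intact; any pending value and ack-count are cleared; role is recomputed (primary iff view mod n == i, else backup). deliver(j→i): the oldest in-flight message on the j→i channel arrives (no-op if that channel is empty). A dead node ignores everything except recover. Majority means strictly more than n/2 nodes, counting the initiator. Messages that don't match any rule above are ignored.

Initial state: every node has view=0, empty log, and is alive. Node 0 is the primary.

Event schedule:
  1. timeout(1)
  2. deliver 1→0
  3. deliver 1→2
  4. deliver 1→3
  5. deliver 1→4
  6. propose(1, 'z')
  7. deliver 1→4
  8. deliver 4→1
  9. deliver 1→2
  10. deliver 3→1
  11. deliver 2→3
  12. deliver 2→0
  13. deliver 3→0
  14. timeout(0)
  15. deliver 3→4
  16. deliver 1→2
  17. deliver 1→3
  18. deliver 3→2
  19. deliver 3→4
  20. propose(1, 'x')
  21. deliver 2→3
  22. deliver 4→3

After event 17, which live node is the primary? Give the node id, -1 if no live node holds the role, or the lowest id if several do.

1

step 1 timeout(1): 1={prim,v=1,log=-}
step 2 deliver 1→0: 0={back,v=1,log=-}
step 3 deliver 1→2: 2={back,v=1,log=-}
step 4 deliver 1→3: 3={back,v=1,log=-}
step 5 deliver 1→4: 4={back,v=1,log=-}
step 6 propose(1,'z'): —
step 7 deliver 1→4: 4={back,v=1,log=z}
step 8 deliver 4→1: —
step 9 deliver 1→2: 2={back,v=1,log=z}
step 10 deliver 3→1: —
step 11 deliver 2→3: —
step 12 deliver 2→0: —
step 13 deliver 3→0: —
step 14 timeout(0): 0={back,v=2,log=-}
step 15 deliver 3→4: —
step 16 deliver 1→2: —
step 17 deliver 1→3: 3={back,v=1,log=z}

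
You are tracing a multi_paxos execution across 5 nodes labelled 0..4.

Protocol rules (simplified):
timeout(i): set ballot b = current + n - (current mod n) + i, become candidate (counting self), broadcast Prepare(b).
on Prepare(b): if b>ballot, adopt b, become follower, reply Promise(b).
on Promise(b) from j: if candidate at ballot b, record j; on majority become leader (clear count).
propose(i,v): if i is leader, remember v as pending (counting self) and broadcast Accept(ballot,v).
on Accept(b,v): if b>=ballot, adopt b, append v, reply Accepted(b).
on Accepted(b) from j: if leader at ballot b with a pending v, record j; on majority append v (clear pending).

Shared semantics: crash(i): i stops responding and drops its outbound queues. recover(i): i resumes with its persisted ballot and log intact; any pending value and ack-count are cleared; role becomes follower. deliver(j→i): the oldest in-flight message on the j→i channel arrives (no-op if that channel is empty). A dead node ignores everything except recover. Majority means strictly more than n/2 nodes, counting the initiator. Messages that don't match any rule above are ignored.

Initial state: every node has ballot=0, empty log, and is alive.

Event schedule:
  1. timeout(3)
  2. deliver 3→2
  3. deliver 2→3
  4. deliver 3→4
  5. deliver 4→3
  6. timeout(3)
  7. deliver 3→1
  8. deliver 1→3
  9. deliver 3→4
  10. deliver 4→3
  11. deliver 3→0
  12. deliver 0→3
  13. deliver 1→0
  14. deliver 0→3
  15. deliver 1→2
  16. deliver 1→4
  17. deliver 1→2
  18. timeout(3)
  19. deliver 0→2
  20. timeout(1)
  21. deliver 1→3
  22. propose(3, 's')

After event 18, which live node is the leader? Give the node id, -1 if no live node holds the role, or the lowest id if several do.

-1

step 1 timeout(3): 3={cand,b=8,log=-}
step 2 deliver 3→2: 2={foll,b=8,log=-}
step 3 deliver 2→3: —
step 4 deliver 3→4: 4={foll,b=8,log=-}
step 5 deliver 4→3: 3={lead,b=8,log=-}
step 6 timeout(3): 3={cand,b=13,log=-}
step 7 deliver 3→1: 1={foll,b=8,log=-}
step 8 deliver 1→3: —
step 9 deliver 3→4: 4={foll,b=13,log=-}
step 10 deliver 4→3: —
step 11 deliver 3→0: 0={foll,b=8,log=-}
step 12 deliver 0→3: —
step 13 deliver 1→0: —
step 14 deliver 0→3: —
step 15 deliver 1→2: —
step 16 deliver 1→4: —
step 17 deliver 1→2: —
step 18 timeout(3): 3={cand,b=18,log=-}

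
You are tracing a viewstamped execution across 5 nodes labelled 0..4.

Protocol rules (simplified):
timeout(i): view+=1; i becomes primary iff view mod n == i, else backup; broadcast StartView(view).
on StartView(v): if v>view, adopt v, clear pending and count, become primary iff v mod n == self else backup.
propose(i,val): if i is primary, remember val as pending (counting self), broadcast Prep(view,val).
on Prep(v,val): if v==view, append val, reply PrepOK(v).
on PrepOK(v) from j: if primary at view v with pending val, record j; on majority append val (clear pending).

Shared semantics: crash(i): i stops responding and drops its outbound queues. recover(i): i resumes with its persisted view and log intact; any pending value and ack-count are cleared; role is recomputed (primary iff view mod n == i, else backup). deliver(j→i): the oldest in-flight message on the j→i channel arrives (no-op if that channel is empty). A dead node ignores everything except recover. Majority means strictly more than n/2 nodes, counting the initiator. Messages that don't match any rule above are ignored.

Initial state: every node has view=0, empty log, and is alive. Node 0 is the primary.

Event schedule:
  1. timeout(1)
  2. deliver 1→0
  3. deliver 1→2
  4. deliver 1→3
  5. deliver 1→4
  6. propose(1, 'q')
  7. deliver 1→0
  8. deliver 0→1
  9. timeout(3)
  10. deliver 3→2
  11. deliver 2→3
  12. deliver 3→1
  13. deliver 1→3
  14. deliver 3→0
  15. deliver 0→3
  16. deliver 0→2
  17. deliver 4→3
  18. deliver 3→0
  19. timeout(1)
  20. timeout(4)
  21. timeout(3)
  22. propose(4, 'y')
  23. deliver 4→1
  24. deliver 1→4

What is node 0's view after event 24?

[1] timeout(1) → N1(prim v1 [-])
[2] deliver 1→0 → N0(back v1 [-])
[3] deliver 1→2 → N2(back v1 [-])
[4] deliver 1→3 → N3(back v1 [-])
[5] deliver 1→4 → N4(back v1 [-])
[6] propose(1,'q') → ∅
[7] deliver 1→0 → N0(back v1 [q])
[8] deliver 0→1 → ∅
[9] timeout(3) → N3(back v2 [-])
[10] deliver 3→2 → N2(prim v2 [-])
[11] deliver 2→3 → ∅
[12] deliver 3→1 → N1(back v2 [-])
[13] deliver 1→3 → ∅
[14] deliver 3→0 → N0(back v2 [q])
[15] deliver 0→3 → ∅
[16] deliver 0→2 → ∅
[17] deliver 4→3 → ∅
[18] deliver 3→0 → ∅
[19] timeout(1) → N1(back v3 [-])
[20] timeout(4) → N4(back v2 [-])
[21] timeout(3) → N3(prim v3 [-])
[22] propose(4,'y') → ∅
[23] deliver 4→1 → ∅
[24] deliver 1→4 → ∅

2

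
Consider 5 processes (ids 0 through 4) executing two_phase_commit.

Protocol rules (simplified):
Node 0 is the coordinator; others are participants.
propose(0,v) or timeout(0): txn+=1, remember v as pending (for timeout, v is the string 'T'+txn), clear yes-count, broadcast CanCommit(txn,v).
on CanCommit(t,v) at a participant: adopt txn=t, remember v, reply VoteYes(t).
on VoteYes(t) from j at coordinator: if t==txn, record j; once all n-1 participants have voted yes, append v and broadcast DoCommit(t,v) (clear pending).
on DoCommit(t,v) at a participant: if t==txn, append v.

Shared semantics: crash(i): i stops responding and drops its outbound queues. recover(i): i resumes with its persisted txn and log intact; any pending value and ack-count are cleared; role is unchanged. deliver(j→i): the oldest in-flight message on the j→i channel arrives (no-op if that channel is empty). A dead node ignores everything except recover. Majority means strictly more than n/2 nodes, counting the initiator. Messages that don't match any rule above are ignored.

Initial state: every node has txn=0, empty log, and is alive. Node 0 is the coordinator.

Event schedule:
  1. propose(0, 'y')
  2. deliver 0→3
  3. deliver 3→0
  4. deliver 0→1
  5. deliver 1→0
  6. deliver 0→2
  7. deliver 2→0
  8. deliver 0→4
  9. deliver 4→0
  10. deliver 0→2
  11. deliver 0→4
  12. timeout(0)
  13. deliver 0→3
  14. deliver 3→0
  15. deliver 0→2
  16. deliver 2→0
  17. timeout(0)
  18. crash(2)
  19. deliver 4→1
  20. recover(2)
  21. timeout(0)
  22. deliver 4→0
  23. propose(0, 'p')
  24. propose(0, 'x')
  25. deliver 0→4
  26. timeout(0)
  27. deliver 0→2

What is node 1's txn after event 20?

1

step 1 propose(0,'y'): 0={coor,t=1,log=-}
step 2 deliver 0→3: 3={part,t=1,log=-}
step 3 deliver 3→0: —
step 4 deliver 0→1: 1={part,t=1,log=-}
step 5 deliver 1→0: —
step 6 deliver 0→2: 2={part,t=1,log=-}
step 7 deliver 2→0: —
step 8 deliver 0→4: 4={part,t=1,log=-}
step 9 deliver 4→0: 0={coor,t=1,log=y}
step 10 deliver 0→2: 2={part,t=1,log=y}
step 11 deliver 0→4: 4={part,t=1,log=y}
step 12 timeout(0): 0={coor,t=2,log=y}
step 13 deliver 0→3: 3={part,t=1,log=y}
step 14 deliver 3→0: —
step 15 deliver 0→2: 2={part,t=2,log=y}
step 16 deliver 2→0: —
step 17 timeout(0): 0={coor,t=3,log=y}
step 18 crash(2): 2={✗part,t=2,log=y}
step 19 deliver 4→1: —
step 20 recover(2): 2={part,t=2,log=y}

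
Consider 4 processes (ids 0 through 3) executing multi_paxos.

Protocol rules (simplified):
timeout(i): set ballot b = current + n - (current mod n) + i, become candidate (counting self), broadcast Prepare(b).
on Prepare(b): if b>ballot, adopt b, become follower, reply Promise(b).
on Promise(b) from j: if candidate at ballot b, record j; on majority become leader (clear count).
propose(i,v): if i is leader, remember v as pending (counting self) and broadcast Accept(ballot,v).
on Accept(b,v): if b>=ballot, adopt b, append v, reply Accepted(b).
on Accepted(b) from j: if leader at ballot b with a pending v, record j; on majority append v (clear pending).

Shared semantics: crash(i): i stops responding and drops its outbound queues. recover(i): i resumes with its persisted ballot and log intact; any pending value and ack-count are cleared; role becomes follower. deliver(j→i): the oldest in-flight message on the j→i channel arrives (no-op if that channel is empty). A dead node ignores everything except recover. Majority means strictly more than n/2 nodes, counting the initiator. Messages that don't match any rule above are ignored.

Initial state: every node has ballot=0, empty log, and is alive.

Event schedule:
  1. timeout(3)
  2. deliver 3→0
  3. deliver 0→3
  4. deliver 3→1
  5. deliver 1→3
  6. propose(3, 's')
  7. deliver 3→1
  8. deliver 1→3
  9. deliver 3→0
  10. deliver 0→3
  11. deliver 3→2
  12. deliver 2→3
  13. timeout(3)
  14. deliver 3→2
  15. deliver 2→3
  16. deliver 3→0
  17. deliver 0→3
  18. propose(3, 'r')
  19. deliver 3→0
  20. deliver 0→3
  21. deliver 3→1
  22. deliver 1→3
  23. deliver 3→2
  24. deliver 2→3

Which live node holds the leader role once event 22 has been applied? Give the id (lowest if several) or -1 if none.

step 1 timeout(3): 3={cand,b=7,log=-}
step 2 deliver 3→0: 0={foll,b=7,log=-}
step 3 deliver 0→3: —
step 4 deliver 3→1: 1={foll,b=7,log=-}
step 5 deliver 1→3: 3={lead,b=7,log=-}
step 6 propose(3,'s'): —
step 7 deliver 3→1: 1={foll,b=7,log=s}
step 8 deliver 1→3: —
step 9 deliver 3→0: 0={foll,b=7,log=s}
step 10 deliver 0→3: 3={lead,b=7,log=s}
step 11 deliver 3→2: 2={foll,b=7,log=-}
step 12 deliver 2→3: —
step 13 timeout(3): 3={cand,b=11,log=s}
step 14 deliver 3→2: 2={foll,b=7,log=s}
step 15 deliver 2→3: —
step 16 deliver 3→0: 0={foll,b=11,log=s}
step 17 deliver 0→3: —
step 18 propose(3,'r'): —
step 19 deliver 3→0: —
step 20 deliver 0→3: —
step 21 deliver 3→1: 1={foll,b=11,log=s}
step 22 deliver 1→3: 3={lead,b=11,log=s}

3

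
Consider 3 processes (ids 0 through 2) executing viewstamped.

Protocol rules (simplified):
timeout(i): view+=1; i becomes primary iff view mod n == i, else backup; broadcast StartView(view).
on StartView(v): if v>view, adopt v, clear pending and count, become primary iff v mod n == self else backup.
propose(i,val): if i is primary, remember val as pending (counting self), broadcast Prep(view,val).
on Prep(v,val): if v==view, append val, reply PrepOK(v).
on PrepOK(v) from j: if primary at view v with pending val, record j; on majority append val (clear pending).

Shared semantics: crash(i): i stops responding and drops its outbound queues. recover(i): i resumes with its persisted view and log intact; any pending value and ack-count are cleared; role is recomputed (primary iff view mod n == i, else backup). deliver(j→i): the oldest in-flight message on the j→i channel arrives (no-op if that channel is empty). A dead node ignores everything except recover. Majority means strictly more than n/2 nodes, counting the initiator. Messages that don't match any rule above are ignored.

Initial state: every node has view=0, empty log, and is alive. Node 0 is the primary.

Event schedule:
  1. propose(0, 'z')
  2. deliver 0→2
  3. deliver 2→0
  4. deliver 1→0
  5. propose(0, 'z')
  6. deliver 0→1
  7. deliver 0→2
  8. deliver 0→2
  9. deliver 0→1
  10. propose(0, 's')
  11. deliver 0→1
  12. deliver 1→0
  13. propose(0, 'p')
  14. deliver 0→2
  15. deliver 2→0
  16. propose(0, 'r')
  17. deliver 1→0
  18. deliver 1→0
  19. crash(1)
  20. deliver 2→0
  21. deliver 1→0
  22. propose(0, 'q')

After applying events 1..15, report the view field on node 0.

0

[1] propose(0,'z') → ∅
[2] deliver 0→2 → N2(back v0 [z])
[3] deliver 2→0 → N0(prim v0 [z])
[4] deliver 1→0 → ∅
[5] propose(0,'z') → ∅
[6] deliver 0→1 → N1(back v0 [z])
[7] deliver 0→2 → N2(back v0 [z,z])
[8] deliver 0→2 → ∅
[9] deliver 0→1 → N1(back v0 [z,z])
[10] propose(0,'s') → ∅
[11] deliver 0→1 → N1(back v0 [z,z,s])
[12] deliver 1→0 → N0(prim v0 [z,s])
[13] propose(0,'p') → ∅
[14] deliver 0→2 → N2(back v0 [z,z,s])
[15] deliver 2→0 → N0(prim v0 [z,s,p])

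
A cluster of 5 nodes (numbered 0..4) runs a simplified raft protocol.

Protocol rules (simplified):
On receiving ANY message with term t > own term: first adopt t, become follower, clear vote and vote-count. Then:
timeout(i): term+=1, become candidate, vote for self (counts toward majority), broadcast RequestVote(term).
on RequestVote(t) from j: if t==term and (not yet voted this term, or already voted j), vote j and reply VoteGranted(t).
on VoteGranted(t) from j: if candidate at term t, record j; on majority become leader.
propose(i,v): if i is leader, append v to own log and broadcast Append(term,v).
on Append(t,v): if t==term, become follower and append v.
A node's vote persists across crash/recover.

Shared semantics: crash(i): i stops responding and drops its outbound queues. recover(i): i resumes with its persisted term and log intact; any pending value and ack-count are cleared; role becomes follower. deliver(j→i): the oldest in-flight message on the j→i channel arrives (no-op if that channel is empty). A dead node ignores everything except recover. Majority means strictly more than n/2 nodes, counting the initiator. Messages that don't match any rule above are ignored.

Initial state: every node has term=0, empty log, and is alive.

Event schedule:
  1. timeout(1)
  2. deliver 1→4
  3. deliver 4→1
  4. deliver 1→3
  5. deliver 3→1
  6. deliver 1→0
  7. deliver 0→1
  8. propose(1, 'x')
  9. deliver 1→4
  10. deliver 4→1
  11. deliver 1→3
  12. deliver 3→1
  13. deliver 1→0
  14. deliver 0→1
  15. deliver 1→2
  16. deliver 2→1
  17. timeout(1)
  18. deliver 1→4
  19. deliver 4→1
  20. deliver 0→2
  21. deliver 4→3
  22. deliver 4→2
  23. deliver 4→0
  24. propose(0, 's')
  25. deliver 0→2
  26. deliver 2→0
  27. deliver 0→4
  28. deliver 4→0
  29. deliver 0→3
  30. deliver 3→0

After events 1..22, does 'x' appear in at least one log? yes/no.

e1 timeout(1): 1[cand,t=1,-]
e2 deliver 1→4: 4[foll,t=1,-]
e3 deliver 4→1: ·
e4 deliver 1→3: 3[foll,t=1,-]
e5 deliver 3→1: 1[lead,t=1,-]
e6 deliver 1→0: 0[foll,t=1,-]
e7 deliver 0→1: ·
e8 propose(1,'x'): 1[lead,t=1,x]
e9 deliver 1→4: 4[foll,t=1,x]
e10 deliver 4→1: ·
e11 deliver 1→3: 3[foll,t=1,x]
e12 deliver 3→1: ·
e13 deliver 1→0: 0[foll,t=1,x]
e14 deliver 0→1: ·
e15 deliver 1→2: 2[foll,t=1,-]
e16 deliver 2→1: ·
e17 timeout(1): 1[cand,t=2,x]
e18 deliver 1→4: 4[foll,t=2,x]
e19 deliver 4→1: ·
e20 deliver 0→2: ·
e21 deliver 4→3: ·
e22 deliver 4→2: ·

yes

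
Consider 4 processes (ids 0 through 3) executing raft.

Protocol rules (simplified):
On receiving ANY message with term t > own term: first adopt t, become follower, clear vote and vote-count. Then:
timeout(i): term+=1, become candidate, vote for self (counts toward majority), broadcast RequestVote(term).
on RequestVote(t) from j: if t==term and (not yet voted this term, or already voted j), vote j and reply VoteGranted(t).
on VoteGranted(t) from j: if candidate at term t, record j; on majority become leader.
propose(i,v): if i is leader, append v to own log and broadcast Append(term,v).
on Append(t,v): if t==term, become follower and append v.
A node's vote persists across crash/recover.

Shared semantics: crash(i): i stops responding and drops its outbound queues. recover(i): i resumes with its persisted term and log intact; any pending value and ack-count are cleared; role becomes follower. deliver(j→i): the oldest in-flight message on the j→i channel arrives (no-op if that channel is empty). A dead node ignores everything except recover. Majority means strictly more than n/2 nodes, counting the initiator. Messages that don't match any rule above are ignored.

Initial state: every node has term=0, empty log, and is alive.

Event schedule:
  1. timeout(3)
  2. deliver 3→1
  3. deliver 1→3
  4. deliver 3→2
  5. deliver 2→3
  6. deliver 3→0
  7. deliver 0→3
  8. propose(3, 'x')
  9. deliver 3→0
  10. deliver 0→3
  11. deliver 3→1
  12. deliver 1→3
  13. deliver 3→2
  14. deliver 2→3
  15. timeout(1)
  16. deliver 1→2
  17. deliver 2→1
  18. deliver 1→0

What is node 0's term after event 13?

1

after 1 — timeout(3): n3:cand/t1/[-]
after 2 — deliver 3→1: n1:foll/t1/[-]
after 3 — deliver 1→3: ·
after 4 — deliver 3→2: n2:foll/t1/[-]
after 5 — deliver 2→3: n3:lead/t1/[-]
after 6 — deliver 3→0: n0:foll/t1/[-]
after 7 — deliver 0→3: ·
after 8 — propose(3,'x'): n3:lead/t1/[x]
after 9 — deliver 3→0: n0:foll/t1/[x]
after 10 — deliver 0→3: ·
after 11 — deliver 3→1: n1:foll/t1/[x]
after 12 — deliver 1→3: ·
after 13 — deliver 3→2: n2:foll/t1/[x]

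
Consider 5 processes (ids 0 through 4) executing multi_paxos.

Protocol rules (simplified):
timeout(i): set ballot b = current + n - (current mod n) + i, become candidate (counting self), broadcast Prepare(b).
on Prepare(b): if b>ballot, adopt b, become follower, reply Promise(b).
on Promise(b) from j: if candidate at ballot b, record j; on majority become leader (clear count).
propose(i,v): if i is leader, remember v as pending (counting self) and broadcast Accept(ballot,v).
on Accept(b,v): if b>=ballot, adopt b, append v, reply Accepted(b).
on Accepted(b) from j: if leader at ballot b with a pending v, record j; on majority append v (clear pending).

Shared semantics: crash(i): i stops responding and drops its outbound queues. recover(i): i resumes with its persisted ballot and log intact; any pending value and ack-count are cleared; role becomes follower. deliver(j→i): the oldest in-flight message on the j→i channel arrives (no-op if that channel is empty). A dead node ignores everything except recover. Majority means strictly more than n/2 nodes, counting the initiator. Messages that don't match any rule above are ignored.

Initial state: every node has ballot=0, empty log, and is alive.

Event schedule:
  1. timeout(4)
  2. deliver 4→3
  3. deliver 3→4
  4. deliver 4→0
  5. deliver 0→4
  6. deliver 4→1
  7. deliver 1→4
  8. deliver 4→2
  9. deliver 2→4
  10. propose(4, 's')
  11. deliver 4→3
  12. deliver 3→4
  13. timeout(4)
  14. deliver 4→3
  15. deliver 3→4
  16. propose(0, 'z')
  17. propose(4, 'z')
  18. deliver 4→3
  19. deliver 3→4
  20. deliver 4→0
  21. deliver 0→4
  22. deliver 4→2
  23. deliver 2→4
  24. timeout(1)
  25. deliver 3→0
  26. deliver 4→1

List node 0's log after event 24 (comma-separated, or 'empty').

after 1 — timeout(4): n4:cand/b9/[-]
after 2 — deliver 4→3: n3:foll/b9/[-]
after 3 — deliver 3→4: ·
after 4 — deliver 4→0: n0:foll/b9/[-]
after 5 — deliver 0→4: n4:lead/b9/[-]
after 6 — deliver 4→1: n1:foll/b9/[-]
after 7 — deliver 1→4: ·
after 8 — deliver 4→2: n2:foll/b9/[-]
after 9 — deliver 2→4: ·
after 10 — propose(4,'s'): ·
after 11 — deliver 4→3: n3:foll/b9/[s]
after 12 — deliver 3→4: ·
after 13 — timeout(4): n4:cand/b14/[-]
after 14 — deliver 4→3: n3:foll/b14/[s]
after 15 — deliver 3→4: ·
after 16 — propose(0,'z'): ·
after 17 — propose(4,'z'): ·
after 18 — deliver 4→3: ·
after 19 — deliver 3→4: ·
after 20 — deliver 4→0: n0:foll/b9/[s]
after 21 — deliver 0→4: ·
after 22 — deliver 4→2: n2:foll/b9/[s]
after 23 — deliver 2→4: ·
after 24 — timeout(1): n1:cand/b11/[-]

s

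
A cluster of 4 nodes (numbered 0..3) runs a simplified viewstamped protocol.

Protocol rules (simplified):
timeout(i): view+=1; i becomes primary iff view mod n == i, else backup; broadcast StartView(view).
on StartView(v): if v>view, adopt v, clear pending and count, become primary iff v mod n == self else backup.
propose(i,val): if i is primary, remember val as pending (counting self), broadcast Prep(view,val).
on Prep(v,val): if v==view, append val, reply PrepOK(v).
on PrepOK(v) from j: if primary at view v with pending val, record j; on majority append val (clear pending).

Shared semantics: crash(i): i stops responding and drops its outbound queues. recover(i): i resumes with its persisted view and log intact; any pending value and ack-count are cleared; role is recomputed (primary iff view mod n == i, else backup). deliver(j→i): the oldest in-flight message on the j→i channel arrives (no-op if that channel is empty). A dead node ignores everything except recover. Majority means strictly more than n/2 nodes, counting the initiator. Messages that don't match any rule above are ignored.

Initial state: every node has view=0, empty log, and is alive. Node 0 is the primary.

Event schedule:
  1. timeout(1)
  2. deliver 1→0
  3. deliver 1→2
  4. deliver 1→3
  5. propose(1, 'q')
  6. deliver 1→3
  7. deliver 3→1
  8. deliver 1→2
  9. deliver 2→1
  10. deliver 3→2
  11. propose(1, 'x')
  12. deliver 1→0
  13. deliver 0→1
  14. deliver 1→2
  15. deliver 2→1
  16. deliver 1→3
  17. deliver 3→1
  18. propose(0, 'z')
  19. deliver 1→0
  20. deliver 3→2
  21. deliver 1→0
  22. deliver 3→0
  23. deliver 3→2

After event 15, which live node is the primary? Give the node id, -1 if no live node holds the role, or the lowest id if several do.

e1 timeout(1): 1[prim,v=1,-]
e2 deliver 1→0: 0[back,v=1,-]
e3 deliver 1→2: 2[back,v=1,-]
e4 deliver 1→3: 3[back,v=1,-]
e5 propose(1,'q'): ·
e6 deliver 1→3: 3[back,v=1,q]
e7 deliver 3→1: ·
e8 deliver 1→2: 2[back,v=1,q]
e9 deliver 2→1: 1[prim,v=1,q]
e10 deliver 3→2: ·
e11 propose(1,'x'): ·
e12 deliver 1→0: 0[back,v=1,q]
e13 deliver 0→1: ·
e14 deliver 1→2: 2[back,v=1,q,x]
e15 deliver 2→1: 1[prim,v=1,q,x]

1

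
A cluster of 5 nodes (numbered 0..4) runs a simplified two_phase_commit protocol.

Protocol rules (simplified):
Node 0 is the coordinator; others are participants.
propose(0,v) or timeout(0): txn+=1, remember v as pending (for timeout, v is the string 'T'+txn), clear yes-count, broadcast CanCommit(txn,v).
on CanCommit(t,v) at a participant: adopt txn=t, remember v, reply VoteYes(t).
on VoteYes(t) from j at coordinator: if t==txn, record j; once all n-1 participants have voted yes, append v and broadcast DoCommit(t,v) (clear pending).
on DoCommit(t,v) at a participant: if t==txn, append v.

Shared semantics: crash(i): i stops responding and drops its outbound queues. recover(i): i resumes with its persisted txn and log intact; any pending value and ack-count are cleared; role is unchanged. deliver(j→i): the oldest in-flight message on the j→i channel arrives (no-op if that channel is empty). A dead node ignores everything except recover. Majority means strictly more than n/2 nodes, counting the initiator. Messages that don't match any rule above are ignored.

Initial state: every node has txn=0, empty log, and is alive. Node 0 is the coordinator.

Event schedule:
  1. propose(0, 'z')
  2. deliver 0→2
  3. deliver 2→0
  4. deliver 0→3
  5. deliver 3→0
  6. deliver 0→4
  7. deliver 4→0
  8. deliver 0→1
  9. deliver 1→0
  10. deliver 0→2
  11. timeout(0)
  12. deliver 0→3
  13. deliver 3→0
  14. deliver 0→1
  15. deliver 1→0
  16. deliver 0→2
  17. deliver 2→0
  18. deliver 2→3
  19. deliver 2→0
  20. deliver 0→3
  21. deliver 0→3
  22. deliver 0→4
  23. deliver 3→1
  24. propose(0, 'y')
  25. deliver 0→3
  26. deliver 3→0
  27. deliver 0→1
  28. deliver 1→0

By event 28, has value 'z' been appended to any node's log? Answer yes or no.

yes

e1 propose(0,'z'): 0[coor,t=1,-]
e2 deliver 0→2: 2[part,t=1,-]
e3 deliver 2→0: ·
e4 deliver 0→3: 3[part,t=1,-]
e5 deliver 3→0: ·
e6 deliver 0→4: 4[part,t=1,-]
e7 deliver 4→0: ·
e8 deliver 0→1: 1[part,t=1,-]
e9 deliver 1→0: 0[coor,t=1,z]
e10 deliver 0→2: 2[part,t=1,z]
e11 timeout(0): 0[coor,t=2,z]
e12 deliver 0→3: 3[part,t=1,z]
e13 deliver 3→0: ·
e14 deliver 0→1: 1[part,t=1,z]
e15 deliver 1→0: ·
e16 deliver 0→2: 2[part,t=2,z]
e17 deliver 2→0: ·
e18 deliver 2→3: ·
e19 deliver 2→0: ·
e20 deliver 0→3: 3[part,t=2,z]
e21 deliver 0→3: ·
e22 deliver 0→4: 4[part,t=1,z]
e23 deliver 3→1: ·
e24 propose(0,'y'): 0[coor,t=3,z]
e25 deliver 0→3: 3[part,t=3,z]
e26 deliver 3→0: ·
e27 deliver 0→1: 1[part,t=2,z]
e28 deliver 1→0: ·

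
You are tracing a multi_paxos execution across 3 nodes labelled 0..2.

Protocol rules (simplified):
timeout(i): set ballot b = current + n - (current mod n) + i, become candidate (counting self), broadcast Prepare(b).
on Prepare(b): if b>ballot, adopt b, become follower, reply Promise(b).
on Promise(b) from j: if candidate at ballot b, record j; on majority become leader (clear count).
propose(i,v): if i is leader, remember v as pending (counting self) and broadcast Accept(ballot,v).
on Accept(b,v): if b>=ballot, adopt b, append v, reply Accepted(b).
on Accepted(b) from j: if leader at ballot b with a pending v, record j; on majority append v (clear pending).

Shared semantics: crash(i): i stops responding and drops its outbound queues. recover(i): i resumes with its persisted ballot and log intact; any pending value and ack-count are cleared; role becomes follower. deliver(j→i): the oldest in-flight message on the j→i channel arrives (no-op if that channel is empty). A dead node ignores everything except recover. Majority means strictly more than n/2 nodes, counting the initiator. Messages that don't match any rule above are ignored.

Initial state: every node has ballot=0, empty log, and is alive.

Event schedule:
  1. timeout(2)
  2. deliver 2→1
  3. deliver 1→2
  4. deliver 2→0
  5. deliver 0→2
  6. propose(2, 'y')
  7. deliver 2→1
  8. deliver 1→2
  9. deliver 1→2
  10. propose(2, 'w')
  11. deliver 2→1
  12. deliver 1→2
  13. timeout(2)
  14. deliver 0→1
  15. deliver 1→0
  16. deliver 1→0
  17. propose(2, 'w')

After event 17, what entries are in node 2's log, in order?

y,w

e1 timeout(2): 2[cand,b=5,-]
e2 deliver 2→1: 1[foll,b=5,-]
e3 deliver 1→2: 2[lead,b=5,-]
e4 deliver 2→0: 0[foll,b=5,-]
e5 deliver 0→2: ·
e6 propose(2,'y'): ·
e7 deliver 2→1: 1[foll,b=5,y]
e8 deliver 1→2: 2[lead,b=5,y]
e9 deliver 1→2: ·
e10 propose(2,'w'): ·
e11 deliver 2→1: 1[foll,b=5,y,w]
e12 deliver 1→2: 2[lead,b=5,y,w]
e13 timeout(2): 2[cand,b=8,y,w]
e14 deliver 0→1: ·
e15 deliver 1→0: ·
e16 deliver 1→0: ·
e17 propose(2,'w'): ·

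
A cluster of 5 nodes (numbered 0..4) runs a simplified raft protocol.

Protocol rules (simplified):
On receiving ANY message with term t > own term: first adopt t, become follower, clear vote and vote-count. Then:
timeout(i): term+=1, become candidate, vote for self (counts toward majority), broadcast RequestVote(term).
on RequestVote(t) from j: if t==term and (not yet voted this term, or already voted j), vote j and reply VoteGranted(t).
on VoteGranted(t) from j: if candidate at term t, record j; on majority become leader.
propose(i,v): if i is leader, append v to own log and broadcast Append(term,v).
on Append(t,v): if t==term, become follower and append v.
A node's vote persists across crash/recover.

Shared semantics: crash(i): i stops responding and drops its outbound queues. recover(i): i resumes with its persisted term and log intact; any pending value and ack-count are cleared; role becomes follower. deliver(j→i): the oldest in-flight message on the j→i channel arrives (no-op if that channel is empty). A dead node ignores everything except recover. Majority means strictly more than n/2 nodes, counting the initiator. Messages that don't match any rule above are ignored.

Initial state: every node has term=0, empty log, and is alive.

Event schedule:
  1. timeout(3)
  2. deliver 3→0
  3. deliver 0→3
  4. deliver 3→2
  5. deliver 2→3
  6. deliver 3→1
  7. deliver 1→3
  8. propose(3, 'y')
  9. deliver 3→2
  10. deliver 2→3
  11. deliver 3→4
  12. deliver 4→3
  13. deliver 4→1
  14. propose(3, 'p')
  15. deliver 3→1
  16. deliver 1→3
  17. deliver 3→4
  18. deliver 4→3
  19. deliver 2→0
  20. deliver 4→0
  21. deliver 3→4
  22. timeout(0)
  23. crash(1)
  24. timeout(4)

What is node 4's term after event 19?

step 1 timeout(3): 3={cand,t=1,log=-}
step 2 deliver 3→0: 0={foll,t=1,log=-}
step 3 deliver 0→3: —
step 4 deliver 3→2: 2={foll,t=1,log=-}
step 5 deliver 2→3: 3={lead,t=1,log=-}
step 6 deliver 3→1: 1={foll,t=1,log=-}
step 7 deliver 1→3: —
step 8 propose(3,'y'): 3={lead,t=1,log=y}
step 9 deliver 3→2: 2={foll,t=1,log=y}
step 10 deliver 2→3: —
step 11 deliver 3→4: 4={foll,t=1,log=-}
step 12 deliver 4→3: —
step 13 deliver 4→1: —
step 14 propose(3,'p'): 3={lead,t=1,log=y,p}
step 15 deliver 3→1: 1={foll,t=1,log=y}
step 16 deliver 1→3: —
step 17 deliver 3→4: 4={foll,t=1,log=y}
step 18 deliver 4→3: —
step 19 deliver 2→0: —

1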